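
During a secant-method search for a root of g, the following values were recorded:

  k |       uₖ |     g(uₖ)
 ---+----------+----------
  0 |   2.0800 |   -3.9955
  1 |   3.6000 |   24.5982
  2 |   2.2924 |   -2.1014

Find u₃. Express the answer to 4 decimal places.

u₃ = 2.2924 − (-2.1014)·(2.2924 − 3.6000) / (-2.1014 − 24.5982)
   = 2.2924 − (2.747791)/(-26.699600) = 2.395315

2.3953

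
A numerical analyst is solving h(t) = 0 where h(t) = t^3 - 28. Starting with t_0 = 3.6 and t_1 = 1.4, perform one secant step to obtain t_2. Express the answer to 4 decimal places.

2.6653

h(3.6) = 18.656000, h(1.4) = -25.256000
t_2 = 1.400000 − (-25.256000)·(1.400000 − 3.600000) / (-25.256000 − 18.656000) = 1.400000 − (55.563200)/(-43.912000) = 2.665331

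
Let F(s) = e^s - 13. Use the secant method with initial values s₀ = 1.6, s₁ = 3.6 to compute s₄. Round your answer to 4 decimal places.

2.6175

F(1.6) = -8.046968, F(3.6) = 23.598234
s₂ = 3.600000 − 23.598234·(3.600000 − 1.600000) / (23.598234 − (-8.046968)) = 3.600000 − (47.196469)/(31.645202) = 2.108574
F(2.108574) = -4.763510
s₃ = 2.108574 − (-4.763510)·(2.108574 − 3.600000) / (-4.763510 − 23.598234) = 2.108574 − (7.104422)/(-28.361745) = 2.359067
F(2.359067) = -2.418921
s₄ = 2.359067 − (-2.418921)·(2.359067 − 2.108574) / (-2.418921 − (-4.763510)) = 2.359067 − (-0.605923)/(2.344589) = 2.617502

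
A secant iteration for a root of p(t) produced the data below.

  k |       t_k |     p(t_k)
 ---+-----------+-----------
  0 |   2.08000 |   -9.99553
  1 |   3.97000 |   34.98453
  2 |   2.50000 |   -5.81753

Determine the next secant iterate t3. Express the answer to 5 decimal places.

t3 = 2.50000 − (-5.81753)·(2.50000 − 3.97000) / (-5.81753 − 34.98453)
   = 2.50000 − (8.5517691)/(-40.8020600) = 2.7095916

2.70959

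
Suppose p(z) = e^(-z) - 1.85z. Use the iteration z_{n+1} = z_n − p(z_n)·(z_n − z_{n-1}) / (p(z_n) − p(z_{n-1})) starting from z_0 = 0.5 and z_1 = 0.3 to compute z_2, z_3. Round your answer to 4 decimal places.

0.3737, 0.3725

p(0.5) = -0.318469, p(0.3) = 0.185818
z_2 = 0.300000 − 0.185818·(0.300000 − 0.500000) / (0.185818 − (-0.318469)) = 0.300000 − (-0.037164)/(0.504288) = 0.373695
p(0.373695) = -0.003150
z_3 = 0.373695 − (-0.003150)·(0.373695 − 0.300000) / (-0.003150 − 0.185818) = 0.373695 − (-0.000232)/(-0.188968) = 0.372467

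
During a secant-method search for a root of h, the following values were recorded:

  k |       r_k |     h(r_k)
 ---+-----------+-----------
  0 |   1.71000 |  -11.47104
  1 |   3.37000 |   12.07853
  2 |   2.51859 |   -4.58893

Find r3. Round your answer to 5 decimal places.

r3 = 2.51859 − (-4.58893)·(2.51859 − 3.37000) / (-4.58893 − 12.07853)
   = 2.51859 − (3.9070609)/(-16.6674600) = 2.7530025

2.75300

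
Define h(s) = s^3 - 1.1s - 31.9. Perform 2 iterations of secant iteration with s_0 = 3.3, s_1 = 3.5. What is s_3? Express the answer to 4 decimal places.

3.2871

h(3.3) = 0.407000, h(3.5) = 7.125000
s_2 = 3.500000 − 7.125000·(3.500000 − 3.300000) / (7.125000 − 0.407000) = 3.500000 − (1.425000)/(6.718000) = 3.287883
h(3.287883) = 0.025927
s_3 = 3.287883 − 0.025927·(3.287883 − 3.500000) / (0.025927 − 7.125000) = 3.287883 − (-0.005500)/(-7.099073) = 3.287109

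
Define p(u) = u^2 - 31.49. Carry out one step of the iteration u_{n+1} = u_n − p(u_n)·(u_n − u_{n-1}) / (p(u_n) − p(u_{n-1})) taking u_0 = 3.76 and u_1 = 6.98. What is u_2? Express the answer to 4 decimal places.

5.3757

p(3.76) = -17.352400, p(6.98) = 17.230400
u_2 = 6.980000 − 17.230400·(6.980000 − 3.760000) / (17.230400 − (-17.352400)) = 6.980000 − (55.481888)/(34.582800) = 5.375680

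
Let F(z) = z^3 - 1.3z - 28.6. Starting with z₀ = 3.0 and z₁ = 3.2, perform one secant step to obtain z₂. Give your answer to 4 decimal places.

F(3.0) = -5.500000, F(3.2) = 0.008000
z₂ = 3.200000 − 0.008000·(3.200000 − 3.000000) / (0.008000 − (-5.500000)) = 3.200000 − (0.001600)/(5.508000) = 3.199710

3.1997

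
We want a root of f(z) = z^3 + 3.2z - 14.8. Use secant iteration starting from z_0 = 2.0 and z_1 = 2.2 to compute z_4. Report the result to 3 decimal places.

f(2.0) = -0.40000, f(2.2) = 2.88800
z_2 = 2.20000 − 2.88800·(2.20000 − 2.00000) / (2.88800 − (-0.40000)) = 2.20000 − (0.57760)/(3.28800) = 2.02433
f(2.02433) = -0.02660
z_3 = 2.02433 − (-0.02660)·(2.02433 − 2.20000) / (-0.02660 − 2.88800) = 2.02433 − (0.00467)/(-2.91460) = 2.02593
f(2.02593) = -0.00174
z_4 = 2.02593 − (-0.00174)·(2.02593 − 2.02433) / (-0.00174 − (-0.02660)) = 2.02593 − (0.00000)/(0.02486) = 2.02605

2.026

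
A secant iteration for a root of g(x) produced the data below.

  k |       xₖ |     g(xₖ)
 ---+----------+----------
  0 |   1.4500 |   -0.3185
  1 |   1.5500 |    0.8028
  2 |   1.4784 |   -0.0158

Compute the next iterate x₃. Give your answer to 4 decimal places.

x₃ = 1.4784 − (-0.0158)·(1.4784 − 1.5500) / (-0.0158 − 0.8028)
   = 1.4784 − (0.001131)/(-0.818600) = 1.479782

1.4798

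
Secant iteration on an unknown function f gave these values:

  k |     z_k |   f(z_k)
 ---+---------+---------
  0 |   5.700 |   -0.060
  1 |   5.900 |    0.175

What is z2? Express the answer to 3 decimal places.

z2 = 5.900 − 0.175·(5.900 − 5.700) / (0.175 − (-0.060))
   = 5.900 − (0.03500)/(0.23500) = 5.75106

5.751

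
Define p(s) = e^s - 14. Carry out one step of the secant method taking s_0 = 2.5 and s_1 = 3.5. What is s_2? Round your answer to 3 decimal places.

2.587

p(2.5) = -1.81751, p(3.5) = 19.11545
s_2 = 3.50000 − 19.11545·(3.50000 − 2.50000) / (19.11545 − (-1.81751)) = 3.50000 − (19.11545)/(20.93296) = 2.58683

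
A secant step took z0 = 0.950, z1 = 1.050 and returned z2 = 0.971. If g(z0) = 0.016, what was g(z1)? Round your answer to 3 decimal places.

The secant line through (0.950, 0.016) and (1.050, g(z1)) crosses zero at z2 = 0.971.
So (0.950, 0.016), (1.050, g(z1)), (0.971, 0) are collinear:
g(z1) = 0.016 · (1.050 − 0.971) / (0.950 − 0.971) = 0.016 · (0.07900)/(-0.02100) = -0.06019

-0.060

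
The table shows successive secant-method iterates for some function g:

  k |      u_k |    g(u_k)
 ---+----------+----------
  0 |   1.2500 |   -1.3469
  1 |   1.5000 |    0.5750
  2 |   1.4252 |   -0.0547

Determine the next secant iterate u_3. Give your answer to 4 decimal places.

1.4317

u_3 = 1.4252 − (-0.0547)·(1.4252 − 1.5000) / (-0.0547 − 0.5750)
   = 1.4252 − (0.004092)/(-0.629700) = 1.431698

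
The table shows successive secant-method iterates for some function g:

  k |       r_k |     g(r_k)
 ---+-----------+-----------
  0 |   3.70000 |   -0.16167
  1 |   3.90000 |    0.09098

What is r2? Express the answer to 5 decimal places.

r2 = 3.90000 − 0.09098·(3.90000 − 3.70000) / (0.09098 − (-0.16167))
   = 3.90000 − (0.0181960)/(0.2526500) = 3.8279794

3.82798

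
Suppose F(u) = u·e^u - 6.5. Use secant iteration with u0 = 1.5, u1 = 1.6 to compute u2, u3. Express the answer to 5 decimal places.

1.48149, 1.47999

F(1.5) = 0.2225336, F(1.6) = 1.4248519
u2 = 1.6000000 − 1.4248519·(1.6000000 − 1.5000000) / (1.4248519 − 0.2225336) = 1.6000000 − (0.1424852)/(1.2023183) = 1.4814913
F(1.4814913) = 0.0178235
u3 = 1.4814913 − 0.0178235·(1.4814913 − 1.6000000) / (0.0178235 − 1.4248519) = 1.4814913 − (-0.0021122)/(-1.4070284) = 1.4799901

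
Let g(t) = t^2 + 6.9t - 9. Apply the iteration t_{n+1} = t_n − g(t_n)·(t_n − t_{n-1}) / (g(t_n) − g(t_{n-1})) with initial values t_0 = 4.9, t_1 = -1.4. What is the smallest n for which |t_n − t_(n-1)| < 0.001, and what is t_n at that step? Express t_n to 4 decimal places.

n = 7, t_n = 1.1219

g(4.9) = 48.820000, g(-1.4) = -16.700000
t_2 = -1.400000 − (-16.700000)·(-6.300000)/(-65.520000) = 0.205769;  |Δ| = 1.605769
g(0.205769) = -7.537851
t_3 = 0.205769 − (-7.537851)·(1.605769)/(9.162149) = 1.526862;  |Δ| = 1.321093
g(1.526862) = 3.866657
t_4 = 1.526862 − 3.866657·(1.321093)/(11.404508) = 1.078950;  |Δ| = 0.447912
g(1.078950) = -0.391108
t_5 = 1.078950 − (-0.391108)·(-0.447912)/(-4.257765) = 1.120095;  |Δ| = 0.041144
g(1.120095) = -0.016736
t_6 = 1.120095 − (-0.016736)·(0.041144)/(0.374372) = 1.121934;  |Δ| = 0.001839
g(1.121934) = 0.000079
t_7 = 1.121934 − 0.000079·(0.001839)/(0.016815) = 1.121925;  |Δ| = 0.000009
|t_7 − t_6| = 0.000009 < 0.001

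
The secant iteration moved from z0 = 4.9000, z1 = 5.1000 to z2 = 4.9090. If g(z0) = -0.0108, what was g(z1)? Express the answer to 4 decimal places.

The secant line through (4.9000, -0.0108) and (5.1000, g(z1)) crosses zero at z2 = 4.9090.
So (4.9000, -0.0108), (5.1000, g(z1)), (4.9090, 0) are collinear:
g(z1) = -0.0108 · (5.1000 − 4.9090) / (4.9000 − 4.9090) = -0.0108 · (0.191000)/(-0.009000) = 0.229200

0.2292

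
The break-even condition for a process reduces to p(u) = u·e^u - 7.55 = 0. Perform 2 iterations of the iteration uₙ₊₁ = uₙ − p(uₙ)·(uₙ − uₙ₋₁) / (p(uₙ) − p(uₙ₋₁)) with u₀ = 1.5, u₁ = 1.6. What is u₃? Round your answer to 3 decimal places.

1.570

p(1.5) = -0.82747, p(1.6) = 0.37485
u₂ = 1.60000 − 0.37485·(1.60000 − 1.50000) / (0.37485 − (-0.82747)) = 1.60000 − (0.03749)/(1.20232) = 1.56882
p(1.56882) = -0.01810
u₃ = 1.56882 − (-0.01810)·(1.56882 − 1.60000) / (-0.01810 − 0.37485) = 1.56882 − (0.00056)/(-0.39295) = 1.57026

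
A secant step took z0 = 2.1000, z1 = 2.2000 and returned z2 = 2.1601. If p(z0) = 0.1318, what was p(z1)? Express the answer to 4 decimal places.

-0.0875

The secant line through (2.1000, 0.1318) and (2.2000, p(z1)) crosses zero at z2 = 2.1601.
So (2.1000, 0.1318), (2.2000, p(z1)), (2.1601, 0) are collinear:
p(z1) = 0.1318 · (2.2000 − 2.1601) / (2.1000 − 2.1601) = 0.1318 · (0.039900)/(-0.060100) = -0.087501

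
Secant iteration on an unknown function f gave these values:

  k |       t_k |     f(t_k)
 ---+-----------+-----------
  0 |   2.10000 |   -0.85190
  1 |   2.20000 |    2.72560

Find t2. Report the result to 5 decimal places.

2.12381

t2 = 2.20000 − 2.72560·(2.20000 − 2.10000) / (2.72560 − (-0.85190))
   = 2.20000 − (0.2725600)/(3.5775000) = 2.1238127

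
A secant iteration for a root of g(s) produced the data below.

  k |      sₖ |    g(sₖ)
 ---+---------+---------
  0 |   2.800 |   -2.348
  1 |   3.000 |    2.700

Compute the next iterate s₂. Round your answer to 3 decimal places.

s₂ = 3.000 − 2.700·(3.000 − 2.800) / (2.700 − (-2.348))
   = 3.000 − (0.54000)/(5.04800) = 2.89303

2.893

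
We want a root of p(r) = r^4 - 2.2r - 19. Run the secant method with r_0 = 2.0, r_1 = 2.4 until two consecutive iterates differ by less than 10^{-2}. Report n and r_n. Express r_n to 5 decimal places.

p(2.0) = -7.4000000, p(2.4) = 8.8976000
r_2 = 2.4000000 − 8.8976000·(0.4000000)/(16.2976000) = 2.1816218;  |Δ| = 0.2183782
p(2.1816218) = -1.1469769
r_3 = 2.1816218 − (-1.1469769)·(-0.2183782)/(-10.0445769) = 2.2065581;  |Δ| = 0.0249363
p(2.2065581) = -0.1482518
r_4 = 2.2065581 − (-0.1482518)·(0.0249363)/(0.9987251) = 2.2102597;  |Δ| = 0.0037016
|r_4 − r_3| = 0.0037016 < 10^{-2}

n = 4, r_n = 2.21026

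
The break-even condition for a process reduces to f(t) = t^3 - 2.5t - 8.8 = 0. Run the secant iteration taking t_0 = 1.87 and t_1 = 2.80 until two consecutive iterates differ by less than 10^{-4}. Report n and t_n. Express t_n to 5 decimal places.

f(1.87) = -6.9357970, f(2.80) = 6.1520000
t_2 = 2.8000000 − 6.1520000·(0.9300000)/(13.0877970) = 2.3628477;  |Δ| = 0.4371523
f(2.3628477) = -1.5152236
t_3 = 2.3628477 − (-1.5152236)·(-0.4371523)/(-7.6672236) = 2.4492393;  |Δ| = 0.0863916
f(2.4492393) = -0.2306673
t_4 = 2.4492393 − (-0.2306673)·(0.0863916)/(1.2845563) = 2.4647526;  |Δ| = 0.0155133
f(2.4647526) = 0.0115038
t_5 = 2.4647526 − 0.0115038·(0.0155133)/(0.2421711) = 2.4640157;  |Δ| = 0.0007369
f(2.4640157) = -0.0000803
t_6 = 2.4640157 − (-0.0000803)·(-0.0007369)/(-0.0115842) = 2.4640208;  |Δ| = 0.0000051
|t_6 − t_5| = 0.0000051 < 10^{-4}

n = 6, t_n = 2.46402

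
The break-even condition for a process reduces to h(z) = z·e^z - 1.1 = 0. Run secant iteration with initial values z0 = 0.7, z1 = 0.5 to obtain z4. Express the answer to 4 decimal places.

h(0.7) = 0.309627, h(0.5) = -0.275639
z2 = 0.500000 − (-0.275639)·(0.500000 − 0.700000) / (-0.275639 − 0.309627) = 0.500000 − (0.055128)/(-0.585266) = 0.594193
h(0.594193) = -0.023579
z3 = 0.594193 − (-0.023579)·(0.594193 − 0.500000) / (-0.023579 − (-0.275639)) = 0.594193 − (-0.002221)/(0.252060) = 0.603004
h(0.603004) = 0.002051
z4 = 0.603004 − 0.002051·(0.603004 − 0.594193) / (0.002051 − (-0.023579)) = 0.603004 − (0.000018)/(0.025630) = 0.602299

0.6023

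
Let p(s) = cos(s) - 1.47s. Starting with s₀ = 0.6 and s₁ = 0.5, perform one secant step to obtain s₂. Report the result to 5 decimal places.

0.57156

p(0.6) = -0.0566644, p(0.5) = 0.1425826
s₂ = 0.5000000 − 0.1425826·(0.5000000 − 0.6000000) / (0.1425826 − (-0.0566644)) = 0.5000000 − (-0.0142583)/(0.1992469) = 0.5715607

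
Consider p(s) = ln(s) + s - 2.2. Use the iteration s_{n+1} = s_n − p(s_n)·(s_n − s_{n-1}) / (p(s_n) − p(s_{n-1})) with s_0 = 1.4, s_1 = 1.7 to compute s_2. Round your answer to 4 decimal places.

1.6814

p(1.4) = -0.463528, p(1.7) = 0.030628
s_2 = 1.700000 − 0.030628·(1.700000 − 1.400000) / (0.030628 − (-0.463528)) = 1.700000 − (0.009188)/(0.494156) = 1.681406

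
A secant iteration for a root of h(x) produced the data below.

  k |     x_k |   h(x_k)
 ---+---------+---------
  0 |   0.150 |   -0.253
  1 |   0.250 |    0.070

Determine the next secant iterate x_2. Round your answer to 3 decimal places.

x_2 = 0.250 − 0.070·(0.250 − 0.150) / (0.070 − (-0.253))
   = 0.250 − (0.00700)/(0.32300) = 0.22833

0.228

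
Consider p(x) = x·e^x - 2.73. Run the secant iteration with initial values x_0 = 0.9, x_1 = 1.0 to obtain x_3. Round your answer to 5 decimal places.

p(0.9) = -0.5163572, p(1.0) = -0.0117182
x_2 = 1.0000000 − (-0.0117182)·(1.0000000 − 0.9000000) / (-0.0117182 − (-0.5163572)) = 1.0000000 − (-0.0011718)/(0.5046390) = 1.0023221
p(1.0023221) = 0.0009280
x_3 = 1.0023221 − 0.0009280·(1.0023221 − 1.0000000) / (0.0009280 − (-0.0117182)) = 1.0023221 − (0.0000022)/(0.0126462) = 1.0021517

1.00215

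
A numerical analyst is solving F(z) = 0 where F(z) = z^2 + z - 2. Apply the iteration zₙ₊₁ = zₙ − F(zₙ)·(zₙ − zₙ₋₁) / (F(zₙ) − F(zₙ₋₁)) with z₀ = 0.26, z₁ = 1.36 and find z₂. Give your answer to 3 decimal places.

0.898

F(0.26) = -1.67240, F(1.36) = 1.20960
z₂ = 1.36000 − 1.20960·(1.36000 − 0.26000) / (1.20960 − (-1.67240)) = 1.36000 − (1.33056)/(2.88200) = 0.89832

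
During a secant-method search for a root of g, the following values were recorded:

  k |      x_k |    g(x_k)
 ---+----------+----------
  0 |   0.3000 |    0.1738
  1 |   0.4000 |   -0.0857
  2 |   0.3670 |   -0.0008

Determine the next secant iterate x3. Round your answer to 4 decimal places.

x3 = 0.3670 − (-0.0008)·(0.3670 − 0.4000) / (-0.0008 − (-0.0857))
   = 0.3670 − (0.000026)/(0.084900) = 0.366689

0.3667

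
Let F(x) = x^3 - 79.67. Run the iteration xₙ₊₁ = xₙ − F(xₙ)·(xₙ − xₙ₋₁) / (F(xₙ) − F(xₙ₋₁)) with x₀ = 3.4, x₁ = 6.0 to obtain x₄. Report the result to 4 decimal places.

F(3.4) = -40.366000, F(6.0) = 136.330000
x₂ = 6.000000 − 136.330000·(6.000000 − 3.400000) / (136.330000 − (-40.366000)) = 6.000000 − (354.458000)/(176.696000) = 3.993967
F(3.993967) = -15.959146
x₃ = 3.993967 − (-15.959146)·(3.993967 − 6.000000) / (-15.959146 − 136.330000) = 3.993967 − (32.014572)/(-152.289146) = 4.204189
F(4.204189) = -5.360080
x₄ = 4.204189 − (-5.360080)·(4.204189 − 3.993967) / (-5.360080 − (-15.959146)) = 4.204189 − (-1.126808)/(10.599066) = 4.310501

4.3105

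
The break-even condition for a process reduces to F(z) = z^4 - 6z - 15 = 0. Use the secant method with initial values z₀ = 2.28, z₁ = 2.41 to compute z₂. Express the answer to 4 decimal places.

2.3163

F(2.28) = -1.656637, F(2.41) = 4.274026
z₂ = 2.410000 − 4.274026·(2.410000 − 2.280000) / (4.274026 − (-1.656637)) = 2.410000 − (0.555623)/(5.930663) = 2.316313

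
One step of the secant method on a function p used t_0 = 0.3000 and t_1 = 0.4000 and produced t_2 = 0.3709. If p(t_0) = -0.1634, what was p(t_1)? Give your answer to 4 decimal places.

0.0671

The secant line through (0.3000, -0.1634) and (0.4000, p(t_1)) crosses zero at t_2 = 0.3709.
So (0.3000, -0.1634), (0.4000, p(t_1)), (0.3709, 0) are collinear:
p(t_1) = -0.1634 · (0.4000 − 0.3709) / (0.3000 − 0.3709) = -0.1634 · (0.029100)/(-0.070900) = 0.067065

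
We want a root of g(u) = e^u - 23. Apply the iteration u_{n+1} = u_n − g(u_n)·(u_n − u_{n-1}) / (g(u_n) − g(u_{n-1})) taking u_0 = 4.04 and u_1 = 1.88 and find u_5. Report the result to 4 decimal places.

3.1072

g(4.04) = 33.826343, g(1.88) = -16.446495
u_2 = 1.880000 − (-16.446495)·(1.880000 − 4.040000) / (-16.446495 − 33.826343) = 1.880000 − (35.524429)/(-50.272838) = 2.586633
g(2.586633) = -9.715039
u_3 = 2.586633 − (-9.715039)·(2.586633 − 1.880000) / (-9.715039 − (-16.446495)) = 2.586633 − (-6.864964)/(6.731456) = 3.606466
g(3.606466) = 13.835646
u_4 = 3.606466 − 13.835646·(3.606466 − 2.586633) / (13.835646 − (-9.715039)) = 3.606466 − (14.110053)/(23.550684) = 3.007330
g(3.007330) = -2.766686
u_5 = 3.007330 − (-2.766686)·(3.007330 − 3.606466) / (-2.766686 − 13.835646) = 3.007330 − (1.657620)/(-16.602332) = 3.107173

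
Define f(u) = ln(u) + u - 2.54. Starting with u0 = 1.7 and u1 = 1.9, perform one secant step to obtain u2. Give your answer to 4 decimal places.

1.8988

f(1.7) = -0.309372, f(1.9) = 0.001854
u2 = 1.900000 − 0.001854·(1.900000 − 1.700000) / (0.001854 − (-0.309372)) = 1.900000 − (0.000371)/(0.311226) = 1.898809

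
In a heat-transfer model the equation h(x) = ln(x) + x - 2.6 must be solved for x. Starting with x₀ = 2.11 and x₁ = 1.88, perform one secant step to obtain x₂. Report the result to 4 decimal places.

1.9391

h(2.11) = 0.256688, h(1.88) = -0.088728
x₂ = 1.880000 − (-0.088728)·(1.880000 − 2.110000) / (-0.088728 − 0.256688) = 1.880000 − (0.020407)/(-0.345416) = 1.939081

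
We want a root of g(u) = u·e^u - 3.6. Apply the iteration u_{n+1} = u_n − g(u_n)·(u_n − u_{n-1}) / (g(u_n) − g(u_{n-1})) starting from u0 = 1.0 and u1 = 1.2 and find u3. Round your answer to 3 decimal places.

g(1.0) = -0.88172, g(1.2) = 0.38414
u2 = 1.20000 − 0.38414·(1.20000 − 1.00000) / (0.38414 − (-0.88172)) = 1.20000 − (0.07683)/(1.26586) = 1.13931
g(1.13931) = -0.04012
u3 = 1.13931 − (-0.04012)·(1.13931 − 1.20000) / (-0.04012 − 0.38414) = 1.13931 − (0.00243)/(-0.42426) = 1.14505

1.145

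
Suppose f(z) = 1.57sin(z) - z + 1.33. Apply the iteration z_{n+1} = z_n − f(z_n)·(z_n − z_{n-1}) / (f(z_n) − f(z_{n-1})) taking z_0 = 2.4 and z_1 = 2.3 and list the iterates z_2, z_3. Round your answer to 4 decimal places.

f(2.4) = -0.009523, f(2.3) = 0.200757
z_2 = 2.300000 − 0.200757·(2.300000 − 2.400000) / (0.200757 − (-0.009523)) = 2.300000 − (-0.020076)/(0.210280) = 2.395471
f(2.395471) = 0.000238
z_3 = 2.395471 − 0.000238·(2.395471 − 2.300000) / (0.000238 − 0.200757) = 2.395471 − (0.000023)/(-0.200519) = 2.395585

2.3955, 2.3956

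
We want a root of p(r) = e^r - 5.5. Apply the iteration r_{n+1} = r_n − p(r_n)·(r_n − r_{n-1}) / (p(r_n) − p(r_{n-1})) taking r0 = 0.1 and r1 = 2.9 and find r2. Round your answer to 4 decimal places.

0.8209

p(0.1) = -4.394829, p(2.9) = 12.674145
r2 = 2.900000 − 12.674145·(2.900000 − 0.100000) / (12.674145 − (-4.394829)) = 2.900000 − (35.487607)/(17.068974) = 0.820929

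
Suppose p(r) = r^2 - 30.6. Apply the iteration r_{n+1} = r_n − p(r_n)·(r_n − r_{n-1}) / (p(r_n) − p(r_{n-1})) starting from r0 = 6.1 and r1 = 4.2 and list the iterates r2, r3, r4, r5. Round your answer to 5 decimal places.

p(6.1) = 6.6100000, p(4.2) = -12.9600000
r2 = 4.2000000 − (-12.9600000)·(4.2000000 − 6.1000000) / (-12.9600000 − 6.6100000) = 4.2000000 − (24.6240000)/(-19.5700000) = 5.4582524
p(5.4582524) = -0.8074804
r3 = 5.4582524 − (-0.8074804)·(5.4582524 − 4.2000000) / (-0.8074804 − (-12.9600000)) = 5.4582524 − (-1.0160142)/(12.1525196) = 5.5418577
p(5.5418577) = 0.1121863
r4 = 5.5418577 − 0.1121863·(5.5418577 − 5.4582524) / (0.1121863 − (-0.8074804)) = 5.5418577 − (0.0093794)/(0.9196668) = 5.5316590
p(5.5316590) = -0.0007486
r5 = 5.5316590 − (-0.0007486)·(5.5316590 − 5.5418577) / (-0.0007486 − 0.1121863) = 5.5316590 − (0.0000076)/(-0.1129350) = 5.5317266

5.45825, 5.54186, 5.53166, 5.53173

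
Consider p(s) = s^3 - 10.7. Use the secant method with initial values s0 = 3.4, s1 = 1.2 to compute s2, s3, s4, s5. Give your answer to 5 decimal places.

1.72529, 2.58308, 2.11978, 2.19038

p(3.4) = 28.6040000, p(1.2) = -8.9720000
s2 = 1.2000000 − (-8.9720000)·(1.2000000 − 3.4000000) / (-8.9720000 − 28.6040000) = 1.2000000 − (19.7384000)/(-37.5760000) = 1.7252927
p(1.7252927) = -5.5644332
s3 = 1.7252927 − (-5.5644332)·(1.7252927 − 1.2000000) / (-5.5644332 − (-8.9720000)) = 1.7252927 − (-2.9229564)/(3.4075668) = 2.5830768
p(2.5830768) = 6.5350256
s4 = 2.5830768 − 6.5350256·(2.5830768 − 1.7252927) / (6.5350256 − (-5.5644332)) = 2.5830768 − (5.6056405)/(12.0994588) = 2.1197800
p(2.1197800) = -1.1748386
s5 = 2.1197800 − (-1.1748386)·(2.1197800 − 2.5830768) / (-1.1748386 − 6.5350256) = 2.1197800 − (0.5442990)/(-7.7098642) = 2.1903777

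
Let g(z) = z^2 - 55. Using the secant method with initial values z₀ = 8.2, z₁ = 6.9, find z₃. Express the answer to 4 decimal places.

g(8.2) = 12.240000, g(6.9) = -7.390000
z₂ = 6.900000 − (-7.390000)·(6.900000 − 8.200000) / (-7.390000 − 12.240000) = 6.900000 − (9.607000)/(-19.630000) = 7.389404
g(7.389404) = -0.396709
z₃ = 7.389404 − (-0.396709)·(7.389404 − 6.900000) / (-0.396709 − (-7.390000)) = 7.389404 − (-0.194151)/(6.993291) = 7.417166

7.4172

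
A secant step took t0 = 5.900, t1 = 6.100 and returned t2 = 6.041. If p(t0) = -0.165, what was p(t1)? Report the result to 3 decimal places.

The secant line through (5.900, -0.165) and (6.100, p(t1)) crosses zero at t2 = 6.041.
So (5.900, -0.165), (6.100, p(t1)), (6.041, 0) are collinear:
p(t1) = -0.165 · (6.100 − 6.041) / (5.900 − 6.041) = -0.165 · (0.05900)/(-0.14100) = 0.06904

0.069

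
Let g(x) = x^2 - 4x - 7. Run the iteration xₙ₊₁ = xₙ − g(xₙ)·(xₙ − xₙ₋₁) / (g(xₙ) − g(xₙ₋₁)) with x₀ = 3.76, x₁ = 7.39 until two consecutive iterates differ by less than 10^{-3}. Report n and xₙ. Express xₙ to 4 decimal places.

g(3.76) = -7.902400, g(7.39) = 18.052100
x₂ = 7.390000 − 18.052100·(3.630000)/(25.954500) = 4.865231;  |Δ| = 2.524769
g(4.865231) = -2.790453
x₃ = 4.865231 − (-2.790453)·(-2.524769)/(-20.842553) = 5.203253;  |Δ| = 0.338022
g(5.203253) = -0.739169
x₄ = 5.203253 − (-0.739169)·(0.338022)/(2.051283) = 5.325058;  |Δ| = 0.121805
g(5.325058) = 0.056009
x₅ = 5.325058 − 0.056009·(0.121805)/(0.795178) = 5.316478;  |Δ| = 0.008579
g(5.316478) = -0.000971
x₆ = 5.316478 − (-0.000971)·(-0.008579)/(-0.056980) = 5.316625;  |Δ| = 0.000146
|x₆ − x₅| = 0.000146 < 10^{-3}

n = 6, xₙ = 5.3166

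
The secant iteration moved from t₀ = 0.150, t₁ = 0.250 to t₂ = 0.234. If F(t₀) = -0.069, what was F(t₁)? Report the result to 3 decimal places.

The secant line through (0.150, -0.069) and (0.250, F(t₁)) crosses zero at t₂ = 0.234.
So (0.150, -0.069), (0.250, F(t₁)), (0.234, 0) are collinear:
F(t₁) = -0.069 · (0.250 − 0.234) / (0.150 − 0.234) = -0.069 · (0.01600)/(-0.08400) = 0.01314

0.013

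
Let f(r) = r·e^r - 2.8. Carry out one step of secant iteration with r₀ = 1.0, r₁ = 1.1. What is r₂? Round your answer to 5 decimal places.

f(1.0) = -0.0817182, f(1.1) = 0.5045826
r₂ = 1.1000000 − 0.5045826·(1.1000000 − 1.0000000) / (0.5045826 − (-0.0817182)) = 1.1000000 − (0.0504583)/(0.5863008) = 1.0139379

1.01394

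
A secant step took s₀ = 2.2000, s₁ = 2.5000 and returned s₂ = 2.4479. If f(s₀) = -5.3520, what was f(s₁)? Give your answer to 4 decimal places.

1.1248

The secant line through (2.2000, -5.3520) and (2.5000, f(s₁)) crosses zero at s₂ = 2.4479.
So (2.2000, -5.3520), (2.5000, f(s₁)), (2.4479, 0) are collinear:
f(s₁) = -5.3520 · (2.5000 − 2.4479) / (2.2000 − 2.4479) = -5.3520 · (0.052100)/(-0.247900) = 1.124805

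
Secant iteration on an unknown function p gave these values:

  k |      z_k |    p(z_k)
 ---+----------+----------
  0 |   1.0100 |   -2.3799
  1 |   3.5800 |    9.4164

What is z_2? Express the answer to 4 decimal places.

1.5285

z_2 = 3.5800 − 9.4164·(3.5800 − 1.0100) / (9.4164 − (-2.3799))
   = 3.5800 − (24.200148)/(11.796300) = 1.528497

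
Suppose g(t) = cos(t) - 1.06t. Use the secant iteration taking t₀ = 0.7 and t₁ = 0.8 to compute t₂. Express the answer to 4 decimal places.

g(0.7) = 0.022842, g(0.8) = -0.151293
t₂ = 0.800000 − (-0.151293)·(0.800000 − 0.700000) / (-0.151293 − 0.022842) = 0.800000 − (-0.015129)/(-0.174135) = 0.713117

0.7131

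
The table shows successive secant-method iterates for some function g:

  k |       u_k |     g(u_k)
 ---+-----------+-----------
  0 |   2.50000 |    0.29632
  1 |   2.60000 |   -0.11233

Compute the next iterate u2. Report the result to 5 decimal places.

2.57251

u2 = 2.60000 − (-0.11233)·(2.60000 − 2.50000) / (-0.11233 − 0.29632)
   = 2.60000 − (-0.0112330)/(-0.4086500) = 2.5725119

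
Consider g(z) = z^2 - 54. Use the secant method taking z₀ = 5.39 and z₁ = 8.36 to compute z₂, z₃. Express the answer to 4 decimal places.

7.2044, 7.3391

g(5.39) = -24.947900, g(8.36) = 15.889600
z₂ = 8.360000 − 15.889600·(8.360000 − 5.390000) / (15.889600 − (-24.947900)) = 8.360000 − (47.192112)/(40.837500) = 7.204393
g(7.204393) = -2.096725
z₃ = 7.204393 − (-2.096725)·(7.204393 − 8.360000) / (-2.096725 − 15.889600) = 7.204393 − (2.422991)/(-17.986325) = 7.339106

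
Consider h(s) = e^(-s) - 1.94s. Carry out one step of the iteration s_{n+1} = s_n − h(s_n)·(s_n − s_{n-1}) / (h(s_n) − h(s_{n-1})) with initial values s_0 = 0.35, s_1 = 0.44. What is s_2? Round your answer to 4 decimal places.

h(0.35) = 0.025688, h(0.44) = -0.209564
s_2 = 0.440000 − (-0.209564)·(0.440000 − 0.350000) / (-0.209564 − 0.025688) = 0.440000 − (-0.018861)/(-0.235252) = 0.359827

0.3598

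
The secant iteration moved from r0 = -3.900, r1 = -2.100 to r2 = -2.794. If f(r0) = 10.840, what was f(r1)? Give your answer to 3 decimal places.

-6.802

The secant line through (-3.900, 10.840) and (-2.100, f(r1)) crosses zero at r2 = -2.794.
So (-3.900, 10.840), (-2.100, f(r1)), (-2.794, 0) are collinear:
f(r1) = 10.840 · (-2.100 − (-2.794)) / (-3.900 − (-2.794)) = 10.840 · (0.69400)/(-1.10600) = -6.80195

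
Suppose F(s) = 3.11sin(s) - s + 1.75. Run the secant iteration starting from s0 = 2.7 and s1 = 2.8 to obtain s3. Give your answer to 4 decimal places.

F(2.7) = 0.379151, F(2.8) = -0.008187
s2 = 2.800000 − (-0.008187)·(2.800000 − 2.700000) / (-0.008187 − 0.379151) = 2.800000 − (-0.000819)/(-0.387338) = 2.797886
F(2.797886) = 0.000118
s3 = 2.797886 − 0.000118·(2.797886 − 2.800000) / (0.000118 − (-0.008187)) = 2.797886 − (0.000000)/(0.008305) = 2.797916

2.7979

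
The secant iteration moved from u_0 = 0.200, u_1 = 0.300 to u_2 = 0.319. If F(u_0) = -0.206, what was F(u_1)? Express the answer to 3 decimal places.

The secant line through (0.200, -0.206) and (0.300, F(u_1)) crosses zero at u_2 = 0.319.
So (0.200, -0.206), (0.300, F(u_1)), (0.319, 0) are collinear:
F(u_1) = -0.206 · (0.300 − 0.319) / (0.200 − 0.319) = -0.206 · (-0.01900)/(-0.11900) = -0.03289

-0.033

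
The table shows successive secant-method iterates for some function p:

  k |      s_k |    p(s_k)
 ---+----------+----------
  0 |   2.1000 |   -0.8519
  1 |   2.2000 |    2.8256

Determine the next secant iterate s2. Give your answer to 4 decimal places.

2.1232

s2 = 2.2000 − 2.8256·(2.2000 − 2.1000) / (2.8256 − (-0.8519))
   = 2.2000 − (0.282560)/(3.677500) = 2.123165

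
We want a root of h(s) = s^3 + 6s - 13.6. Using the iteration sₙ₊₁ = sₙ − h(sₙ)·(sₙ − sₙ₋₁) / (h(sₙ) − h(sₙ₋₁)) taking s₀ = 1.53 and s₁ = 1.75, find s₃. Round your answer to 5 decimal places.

1.59278

h(1.53) = -0.8384230, h(1.75) = 2.2593750
s₂ = 1.7500000 − 2.2593750·(1.7500000 − 1.5300000) / (2.2593750 − (-0.8384230)) = 1.7500000 − (0.4970625)/(3.0977980) = 1.5895433
h(1.5895433) = -0.0465242
s₃ = 1.5895433 − (-0.0465242)·(1.5895433 − 1.7500000) / (-0.0465242 − 2.2593750) = 1.5895433 − (0.0074651)/(-2.3058992) = 1.5927807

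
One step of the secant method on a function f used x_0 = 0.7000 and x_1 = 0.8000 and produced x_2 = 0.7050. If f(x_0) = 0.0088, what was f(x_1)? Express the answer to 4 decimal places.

-0.1672

The secant line through (0.7000, 0.0088) and (0.8000, f(x_1)) crosses zero at x_2 = 0.7050.
So (0.7000, 0.0088), (0.8000, f(x_1)), (0.7050, 0) are collinear:
f(x_1) = 0.0088 · (0.8000 − 0.7050) / (0.7000 − 0.7050) = 0.0088 · (0.095000)/(-0.005000) = -0.167200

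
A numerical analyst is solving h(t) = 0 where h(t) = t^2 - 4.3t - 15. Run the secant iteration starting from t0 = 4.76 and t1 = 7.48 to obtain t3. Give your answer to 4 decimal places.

6.5603

h(4.76) = -12.810400, h(7.48) = 8.786400
t2 = 7.480000 − 8.786400·(7.480000 − 4.760000) / (8.786400 − (-12.810400)) = 7.480000 − (23.899008)/(21.596800) = 6.373401
h(6.373401) = -1.785388
t3 = 6.373401 − (-1.785388)·(6.373401 − 7.480000) / (-1.785388 − 8.786400) = 6.373401 − (1.975710)/(-10.571788) = 6.560286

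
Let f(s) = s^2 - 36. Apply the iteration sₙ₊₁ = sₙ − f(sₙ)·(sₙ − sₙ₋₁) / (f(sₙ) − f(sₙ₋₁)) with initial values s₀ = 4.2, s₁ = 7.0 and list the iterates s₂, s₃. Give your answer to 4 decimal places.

5.8393, 5.9875

f(4.2) = -18.360000, f(7.0) = 13.000000
s₂ = 7.000000 − 13.000000·(7.000000 − 4.200000) / (13.000000 − (-18.360000)) = 7.000000 − (36.400000)/(31.360000) = 5.839286
f(5.839286) = -1.902742
s₃ = 5.839286 − (-1.902742)·(5.839286 − 7.000000) / (-1.902742 − 13.000000) = 5.839286 − (2.208540)/(-14.902742) = 5.987483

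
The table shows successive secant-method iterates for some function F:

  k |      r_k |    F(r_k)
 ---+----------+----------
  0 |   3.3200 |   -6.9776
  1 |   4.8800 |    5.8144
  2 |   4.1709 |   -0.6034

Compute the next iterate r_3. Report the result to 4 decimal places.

r_3 = 4.1709 − (-0.6034)·(4.1709 − 4.8800) / (-0.6034 − 5.8144)
   = 4.1709 − (0.427871)/(-6.417800) = 4.237569

4.2376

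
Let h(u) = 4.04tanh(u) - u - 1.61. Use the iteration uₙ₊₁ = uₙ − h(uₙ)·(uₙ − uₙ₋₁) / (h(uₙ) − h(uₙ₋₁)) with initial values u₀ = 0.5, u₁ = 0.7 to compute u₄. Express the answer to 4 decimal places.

0.6219

h(0.5) = -0.243047, h(0.7) = 0.131646
u₂ = 0.700000 − 0.131646·(0.700000 − 0.500000) / (0.131646 − (-0.243047)) = 0.700000 − (0.026329)/(0.374693) = 0.629731
h(0.629731) = 0.014052
u₃ = 0.629731 − 0.014052·(0.629731 − 0.700000) / (0.014052 − 0.131646) = 0.629731 − (-0.000987)/(-0.117594) = 0.621334
h(0.621334) = -0.001026
u₄ = 0.621334 − (-0.001026)·(0.621334 − 0.629731) / (-0.001026 − 0.014052) = 0.621334 − (0.000009)/(-0.015078) = 0.621906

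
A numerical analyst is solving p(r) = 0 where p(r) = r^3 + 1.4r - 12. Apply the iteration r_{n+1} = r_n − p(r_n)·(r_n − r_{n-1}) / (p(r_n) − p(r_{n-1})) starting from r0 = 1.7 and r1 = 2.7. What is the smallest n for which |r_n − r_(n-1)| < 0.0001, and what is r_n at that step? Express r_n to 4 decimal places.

p(1.7) = -4.707000, p(2.7) = 11.463000
r2 = 2.700000 − 11.463000·(1.000000)/(16.170000) = 1.991095;  |Δ| = 0.708905
p(1.991095) = -1.318857
r3 = 1.991095 − (-1.318857)·(-0.708905)/(-12.781857) = 2.064241;  |Δ| = 0.073146
p(2.064241) = -0.314146
r4 = 2.064241 − (-0.314146)·(0.073146)/(1.004711) = 2.087112;  |Δ| = 0.022871
p(2.087112) = 0.013489
r5 = 2.087112 − 0.013489·(0.022871)/(0.327635) = 2.086170;  |Δ| = 0.000942
p(2.086170) = -0.000129
r6 = 2.086170 − (-0.000129)·(-0.000942)/(-0.013618) = 2.086179;  |Δ| = 0.000009
|r6 − r5| = 0.000009 < 0.0001

n = 6, r_n = 2.0862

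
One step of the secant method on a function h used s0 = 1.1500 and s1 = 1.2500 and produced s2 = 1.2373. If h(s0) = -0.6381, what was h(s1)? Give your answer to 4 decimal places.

0.0928

The secant line through (1.1500, -0.6381) and (1.2500, h(s1)) crosses zero at s2 = 1.2373.
So (1.1500, -0.6381), (1.2500, h(s1)), (1.2373, 0) are collinear:
h(s1) = -0.6381 · (1.2500 − 1.2373) / (1.1500 − 1.2373) = -0.6381 · (0.012700)/(-0.087300) = 0.092828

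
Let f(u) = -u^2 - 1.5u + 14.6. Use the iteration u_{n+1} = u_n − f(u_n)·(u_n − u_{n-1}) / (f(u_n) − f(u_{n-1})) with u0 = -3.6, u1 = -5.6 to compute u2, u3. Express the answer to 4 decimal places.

-4.5143, -4.6295

f(-3.6) = 7.040000, f(-5.6) = -8.360000
u2 = -5.600000 − (-8.360000)·(-5.600000 − (-3.600000)) / (-8.360000 − 7.040000) = -5.600000 − (16.720000)/(-15.400000) = -4.514286
f(-4.514286) = 0.992653
u3 = -4.514286 − 0.992653·(-4.514286 − (-5.600000)) / (0.992653 − (-8.360000)) = -4.514286 − (1.077738)/(9.352653) = -4.629519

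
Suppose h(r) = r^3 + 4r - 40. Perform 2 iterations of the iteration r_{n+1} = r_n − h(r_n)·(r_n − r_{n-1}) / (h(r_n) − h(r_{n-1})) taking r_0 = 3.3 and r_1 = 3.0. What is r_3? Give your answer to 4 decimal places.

3.0320

h(3.3) = 9.137000, h(3.0) = -1.000000
r_2 = 3.000000 − (-1.000000)·(3.000000 − 3.300000) / (-1.000000 − 9.137000) = 3.000000 − (0.300000)/(-10.137000) = 3.029595
h(3.029595) = -0.074660
r_3 = 3.029595 − (-0.074660)·(3.029595 − 3.000000) / (-0.074660 − (-1.000000)) = 3.029595 − (-0.002210)/(0.925340) = 3.031982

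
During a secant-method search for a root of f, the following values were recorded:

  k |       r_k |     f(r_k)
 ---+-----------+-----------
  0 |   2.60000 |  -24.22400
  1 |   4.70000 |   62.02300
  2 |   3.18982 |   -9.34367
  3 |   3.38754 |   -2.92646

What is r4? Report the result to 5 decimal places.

3.47771

r4 = 3.38754 − (-2.92646)·(3.38754 − 3.18982) / (-2.92646 − (-9.34367))
   = 3.38754 − (-0.5786197)/(6.4172100) = 3.4777069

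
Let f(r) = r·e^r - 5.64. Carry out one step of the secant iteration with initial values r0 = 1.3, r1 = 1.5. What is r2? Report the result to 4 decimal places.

f(1.3) = -0.869914, f(1.5) = 1.082534
r2 = 1.500000 − 1.082534·(1.500000 − 1.300000) / (1.082534 − (-0.869914)) = 1.500000 − (0.216507)/(1.952448) = 1.389110

1.3891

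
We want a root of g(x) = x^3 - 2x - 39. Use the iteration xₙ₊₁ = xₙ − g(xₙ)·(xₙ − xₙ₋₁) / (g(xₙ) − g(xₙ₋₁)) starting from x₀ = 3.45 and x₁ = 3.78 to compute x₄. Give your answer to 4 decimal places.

3.5876

g(3.45) = -4.836375, g(3.78) = 7.450152
x₂ = 3.780000 − 7.450152·(3.780000 − 3.450000) / (7.450152 − (-4.836375)) = 3.780000 − (2.458550)/(12.286527) = 3.579899
g(3.579899) = -0.280981
x₃ = 3.579899 − (-0.280981)·(3.579899 − 3.780000) / (-0.280981 − 7.450152) = 3.579899 − (0.056225)/(-7.731133) = 3.587171
g(3.587171) = -0.015352
x₄ = 3.587171 − (-0.015352)·(3.587171 − 3.579899) / (-0.015352 − (-0.280981)) = 3.587171 − (-0.000112)/(0.265629) = 3.587591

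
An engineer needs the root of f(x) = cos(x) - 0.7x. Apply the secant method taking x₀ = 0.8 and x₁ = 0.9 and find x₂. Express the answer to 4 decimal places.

0.8942

f(0.8) = 0.136707, f(0.9) = -0.008390
x₂ = 0.900000 − (-0.008390)·(0.900000 − 0.800000) / (-0.008390 − 0.136707) = 0.900000 − (-0.000839)/(-0.145097) = 0.894218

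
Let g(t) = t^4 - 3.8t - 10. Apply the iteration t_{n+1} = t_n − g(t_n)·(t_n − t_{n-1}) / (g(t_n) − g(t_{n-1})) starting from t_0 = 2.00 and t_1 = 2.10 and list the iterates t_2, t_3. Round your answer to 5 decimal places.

g(2.00) = -1.6000000, g(2.10) = 1.4681000
t_2 = 2.1000000 − 1.4681000·(2.1000000 − 2.0000000) / (1.4681000 − (-1.6000000)) = 2.1000000 − (0.1468100)/(3.0681000) = 2.0521495
g(2.0521495) = -0.0629712
t_3 = 2.0521495 − (-0.0629712)·(2.0521495 − 2.1000000) / (-0.0629712 − 1.4681000) = 2.0521495 − (0.0030132)/(-1.5310712) = 2.0541176

2.05215, 2.05412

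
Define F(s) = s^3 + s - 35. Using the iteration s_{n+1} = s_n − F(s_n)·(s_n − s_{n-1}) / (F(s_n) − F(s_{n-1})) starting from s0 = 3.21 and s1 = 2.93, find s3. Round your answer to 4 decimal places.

3.1694

F(3.21) = 1.286161, F(2.93) = -6.916243
s2 = 2.930000 − (-6.916243)·(2.930000 − 3.210000) / (-6.916243 − 1.286161) = 2.930000 − (1.936548)/(-8.202404) = 3.166095
F(3.166095) = -0.096464
s3 = 3.166095 − (-0.096464)·(3.166095 − 2.930000) / (-0.096464 − (-6.916243)) = 3.166095 − (-0.022775)/(6.819779) = 3.169435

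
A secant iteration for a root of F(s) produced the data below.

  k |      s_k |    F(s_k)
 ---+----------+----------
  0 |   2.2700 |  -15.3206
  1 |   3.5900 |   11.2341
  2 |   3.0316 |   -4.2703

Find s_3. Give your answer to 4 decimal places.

s_3 = 3.0316 − (-4.2703)·(3.0316 − 3.5900) / (-4.2703 − 11.2341)
   = 3.0316 − (2.384536)/(-15.504400) = 3.185397

3.1854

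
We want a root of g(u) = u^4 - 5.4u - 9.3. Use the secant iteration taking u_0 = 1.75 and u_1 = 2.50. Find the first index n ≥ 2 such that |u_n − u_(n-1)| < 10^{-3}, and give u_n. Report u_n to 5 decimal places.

n = 6, u_n = 2.13654

g(1.75) = -9.3710938, g(2.50) = 16.2625000
u_2 = 2.5000000 − 16.2625000·(0.7500000)/(25.6335938) = 2.0241840;  |Δ| = 0.4758160
g(2.0241840) = -3.4425564
u_3 = 2.0241840 − (-3.4425564)·(-0.4758160)/(-19.7050564) = 2.1073110;  |Δ| = 0.0831271
g(2.1073110) = -0.9591322
u_4 = 2.1073110 − (-0.9591322)·(0.0831271)/(2.4834242) = 2.1394158;  |Δ| = 0.0321048
g(2.1394158) = 0.0969999
u_5 = 2.1394158 − 0.0969999·(0.0321048)/(1.0561321) = 2.1364672;  |Δ| = 0.0029486
g(2.1364672) = -0.0023353
u_6 = 2.1364672 − (-0.0023353)·(-0.0029486)/(-0.0993352) = 2.1365365;  |Δ| = 0.0000693
|u_6 − u_5| = 0.0000693 < 10^{-3}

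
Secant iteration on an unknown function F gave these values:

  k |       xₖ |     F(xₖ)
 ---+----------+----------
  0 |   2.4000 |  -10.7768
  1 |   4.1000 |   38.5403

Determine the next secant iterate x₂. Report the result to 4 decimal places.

x₂ = 4.1000 − 38.5403·(4.1000 − 2.4000) / (38.5403 − (-10.7768))
   = 4.1000 − (65.518510)/(49.317100) = 2.771485

2.7715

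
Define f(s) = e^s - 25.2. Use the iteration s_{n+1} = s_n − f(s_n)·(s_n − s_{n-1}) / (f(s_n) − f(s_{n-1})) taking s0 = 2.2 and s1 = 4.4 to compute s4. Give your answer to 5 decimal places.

3.30908

f(2.2) = -16.1749865, f(4.4) = 56.2508687
s2 = 4.4000000 − 56.2508687·(4.4000000 − 2.2000000) / (56.2508687 − (-16.1749865)) = 4.4000000 − (123.7519111)/(72.4258552) = 2.6913297
f(2.6913297) = -10.4487230
s3 = 2.6913297 − (-10.4487230)·(2.6913297 − 4.4000000) / (-10.4487230 − 56.2508687) = 2.6913297 − (17.8534232)/(-66.6995917) = 2.9589988
f(2.9589988) = -5.9213396
s4 = 2.9589988 − (-5.9213396)·(2.9589988 − 2.6913297) / (-5.9213396 − (-10.4487230)) = 2.9589988 − (-1.5849600)/(4.5273834) = 3.3090818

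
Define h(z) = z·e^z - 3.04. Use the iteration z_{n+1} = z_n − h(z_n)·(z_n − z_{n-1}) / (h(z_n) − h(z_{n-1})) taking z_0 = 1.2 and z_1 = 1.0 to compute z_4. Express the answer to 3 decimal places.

h(1.2) = 0.94414, h(1.0) = -0.32172
z_2 = 1.00000 − (-0.32172)·(1.00000 − 1.20000) / (-0.32172 − 0.94414) = 1.00000 − (0.06434)/(-1.26586) = 1.05083
h(1.05083) = -0.03460
z_3 = 1.05083 − (-0.03460)·(1.05083 − 1.00000) / (-0.03460 − (-0.32172)) = 1.05083 − (-0.00176)/(0.28712) = 1.05696
h(1.05696) = 0.00149
z_4 = 1.05696 − 0.00149·(1.05696 − 1.05083) / (0.00149 − (-0.03460)) = 1.05696 − (0.00001)/(0.03609) = 1.05670

1.057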